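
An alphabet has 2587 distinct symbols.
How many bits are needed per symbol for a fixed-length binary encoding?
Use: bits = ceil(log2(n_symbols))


log2(2587) = 11.3371
Bracket: 2^11 = 2048 < 2587 <= 2^12 = 4096
So ceil(log2(2587)) = 12

bits = ceil(log2(2587)) = ceil(11.3371) = 12 bits


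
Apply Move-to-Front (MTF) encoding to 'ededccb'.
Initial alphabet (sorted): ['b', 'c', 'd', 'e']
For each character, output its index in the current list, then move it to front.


MTF encoding:
'e': index 3 in ['b', 'c', 'd', 'e'] -> ['e', 'b', 'c', 'd']
'd': index 3 in ['e', 'b', 'c', 'd'] -> ['d', 'e', 'b', 'c']
'e': index 1 in ['d', 'e', 'b', 'c'] -> ['e', 'd', 'b', 'c']
'd': index 1 in ['e', 'd', 'b', 'c'] -> ['d', 'e', 'b', 'c']
'c': index 3 in ['d', 'e', 'b', 'c'] -> ['c', 'd', 'e', 'b']
'c': index 0 in ['c', 'd', 'e', 'b'] -> ['c', 'd', 'e', 'b']
'b': index 3 in ['c', 'd', 'e', 'b'] -> ['b', 'c', 'd', 'e']


Output: [3, 3, 1, 1, 3, 0, 3]


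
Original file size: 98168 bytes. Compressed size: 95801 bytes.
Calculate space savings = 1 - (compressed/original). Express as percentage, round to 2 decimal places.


ratio = compressed/original = 95801/98168 = 0.975888
savings = 1 - ratio = 1 - 0.975888 = 0.024112
as a percentage: 0.024112 * 100 = 2.41%

Space savings = 1 - 95801/98168 = 2.41%


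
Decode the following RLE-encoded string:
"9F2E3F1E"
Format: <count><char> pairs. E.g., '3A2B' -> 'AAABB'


Expanding each <count><char> pair:
  9F -> 'FFFFFFFFF'
  2E -> 'EE'
  3F -> 'FFF'
  1E -> 'E'

Decoded = FFFFFFFFFEEFFFE


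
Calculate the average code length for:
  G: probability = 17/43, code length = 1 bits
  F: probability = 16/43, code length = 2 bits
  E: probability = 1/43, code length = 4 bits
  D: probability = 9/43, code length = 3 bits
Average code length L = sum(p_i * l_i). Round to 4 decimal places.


Weighted contributions p_i * l_i:
  G: (17/43) * 1 = 17/43
  F: (16/43) * 2 = 32/43
  E: (1/43) * 4 = 4/43
  D: (9/43) * 3 = 27/43
Sum = (17 + 32 + 4 + 27)/43 = 80/43

L = 80/43 = 1.8605 bits/symbol


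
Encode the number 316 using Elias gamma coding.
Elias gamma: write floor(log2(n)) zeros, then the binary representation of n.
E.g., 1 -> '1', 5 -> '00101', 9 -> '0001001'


num_bits = floor(log2(316)) + 1 = 9
leading_zeros = num_bits - 1 = 8
binary(316) = 100111100

Elias gamma(316) = '00000000' + '100111100' = 00000000100111100 (17 bits)


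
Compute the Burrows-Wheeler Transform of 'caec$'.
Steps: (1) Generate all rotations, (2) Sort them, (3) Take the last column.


Rotations (sorted):
  0: $caec -> last char: c
  1: aec$c -> last char: c
  2: c$cae -> last char: e
  3: caec$ -> last char: $
  4: ec$ca -> last char: a


BWT = cce$a


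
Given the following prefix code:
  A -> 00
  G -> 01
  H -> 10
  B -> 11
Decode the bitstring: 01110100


Decoding step by step:
Bits 01 -> G
Bits 11 -> B
Bits 01 -> G
Bits 00 -> A


Decoded message: GBGA


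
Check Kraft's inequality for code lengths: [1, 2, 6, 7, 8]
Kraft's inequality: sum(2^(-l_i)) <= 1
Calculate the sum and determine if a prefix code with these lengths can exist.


Sum = 2^(-1) + 2^(-2) + 2^(-6) + 2^(-7) + 2^(-8)
    = 0.5 + 0.25 + 0.015625 + 0.0078125 + 0.00390625
    = 199/256 = 0.77734375
Since 0.77734375 <= 1, Kraft's inequality IS satisfied.
A prefix code with these lengths CAN exist.

Kraft sum = 0.77734375. Satisfied.


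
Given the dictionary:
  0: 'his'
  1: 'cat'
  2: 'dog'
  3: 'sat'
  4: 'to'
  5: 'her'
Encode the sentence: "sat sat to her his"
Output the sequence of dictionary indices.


Look up each word in the dictionary:
  'sat' -> 3
  'sat' -> 3
  'to' -> 4
  'her' -> 5
  'his' -> 0

Encoded: [3, 3, 4, 5, 0]


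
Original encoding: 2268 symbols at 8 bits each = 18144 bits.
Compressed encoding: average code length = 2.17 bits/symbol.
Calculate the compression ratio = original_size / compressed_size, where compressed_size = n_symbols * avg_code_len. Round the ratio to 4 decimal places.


original_size = n_symbols * orig_bits = 2268 * 8 = 18144 bits
compressed_size = n_symbols * avg_code_len = 2268 * 2.17 = 4921.56 bits
ratio = original_size / compressed_size = 18144 / 4921.56 = 3.6866

Compression ratio = 3.6866


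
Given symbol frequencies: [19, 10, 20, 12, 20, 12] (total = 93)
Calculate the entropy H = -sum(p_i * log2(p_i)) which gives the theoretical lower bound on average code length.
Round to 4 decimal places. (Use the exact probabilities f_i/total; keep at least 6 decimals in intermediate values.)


Per-symbol terms -p_i * log2(p_i) with p_i = f_i/93:
  p = 19/93 = 0.204301: log2(p) = -2.291231, -p*log2(p) = 0.468101
  p = 10/93 = 0.107527: log2(p) = -3.217231, -p*log2(p) = 0.345939
  p = 20/93 = 0.215054: log2(p) = -2.217231, -p*log2(p) = 0.476824
  p = 12/93 = 0.129032: log2(p) = -2.954196, -p*log2(p) = 0.381187
  p = 20/93 = 0.215054: log2(p) = -2.217231, -p*log2(p) = 0.476824
  p = 12/93 = 0.129032: log2(p) = -2.954196, -p*log2(p) = 0.381187
H = 0.468101 + 0.345939 + 0.476824 + 0.381187 + 0.476824 + 0.381187 = 2.530062

H = 2.5301 bits/symbol


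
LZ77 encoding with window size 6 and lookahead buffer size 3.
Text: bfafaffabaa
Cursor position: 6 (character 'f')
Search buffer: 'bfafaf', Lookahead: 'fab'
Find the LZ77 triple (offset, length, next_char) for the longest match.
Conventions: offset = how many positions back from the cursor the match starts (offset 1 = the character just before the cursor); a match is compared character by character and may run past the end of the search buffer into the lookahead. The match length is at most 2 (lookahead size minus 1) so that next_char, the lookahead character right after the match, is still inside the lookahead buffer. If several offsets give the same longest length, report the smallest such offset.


Try each offset into the search buffer:
  offset=1 (pos 5, char 'f'): match length 1
  offset=2 (pos 4, char 'a'): match length 0
  offset=3 (pos 3, char 'f'): match length 2
  offset=4 (pos 2, char 'a'): match length 0
  offset=5 (pos 1, char 'f'): match length 2
  offset=6 (pos 0, char 'b'): match length 0
Longest match has length 2, found at offsets 3, 5; take the smallest, offset 3.
next_char = character at position 6 + 2 = 8 -> 'b'

Best match: offset=3, length=2 (matching 'fa' starting at position 3)
LZ77 triple: (3, 2, 'b')


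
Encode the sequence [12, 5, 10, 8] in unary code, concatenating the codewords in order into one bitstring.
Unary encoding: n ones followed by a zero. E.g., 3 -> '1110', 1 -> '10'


Encode each number as n ones followed by a terminating 0:
  12 -> 1111111111110 (13 bits)
  5 -> 111110 (6 bits)
  10 -> 11111111110 (11 bits)
  8 -> 111111110 (9 bits)
Total length = 13 + 6 + 11 + 9 = 39 bits.

Unary([12, 5, 10, 8]) = 111111111111011111011111111110111111110 (39 bits)


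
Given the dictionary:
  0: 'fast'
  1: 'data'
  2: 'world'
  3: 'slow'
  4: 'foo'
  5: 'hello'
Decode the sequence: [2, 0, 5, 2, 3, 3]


Look up each index in the dictionary:
  2 -> 'world'
  0 -> 'fast'
  5 -> 'hello'
  2 -> 'world'
  3 -> 'slow'
  3 -> 'slow'

Decoded: "world fast hello world slow slow"


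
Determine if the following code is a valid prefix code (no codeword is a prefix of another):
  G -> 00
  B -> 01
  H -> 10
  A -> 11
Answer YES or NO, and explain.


Checking each pair (does one codeword prefix another?):
  G='00' vs B='01': no prefix
  G='00' vs H='10': no prefix
  G='00' vs A='11': no prefix
  B='01' vs G='00': no prefix
  B='01' vs H='10': no prefix
  B='01' vs A='11': no prefix
  H='10' vs G='00': no prefix
  H='10' vs B='01': no prefix
  H='10' vs A='11': no prefix
  A='11' vs G='00': no prefix
  A='11' vs B='01': no prefix
  A='11' vs H='10': no prefix
No violation found over all pairs.

YES -- this is a valid prefix code. No codeword is a prefix of any other codeword.


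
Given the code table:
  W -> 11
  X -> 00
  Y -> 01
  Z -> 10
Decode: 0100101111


Decoding:
01 -> Y
00 -> X
10 -> Z
11 -> W
11 -> W


Result: YXZWW


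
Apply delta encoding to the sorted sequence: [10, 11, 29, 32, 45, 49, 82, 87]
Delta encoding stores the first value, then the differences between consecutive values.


First value: 10
Deltas:
  11 - 10 = 1
  29 - 11 = 18
  32 - 29 = 3
  45 - 32 = 13
  49 - 45 = 4
  82 - 49 = 33
  87 - 82 = 5


Delta encoded: [10, 1, 18, 3, 13, 4, 33, 5]


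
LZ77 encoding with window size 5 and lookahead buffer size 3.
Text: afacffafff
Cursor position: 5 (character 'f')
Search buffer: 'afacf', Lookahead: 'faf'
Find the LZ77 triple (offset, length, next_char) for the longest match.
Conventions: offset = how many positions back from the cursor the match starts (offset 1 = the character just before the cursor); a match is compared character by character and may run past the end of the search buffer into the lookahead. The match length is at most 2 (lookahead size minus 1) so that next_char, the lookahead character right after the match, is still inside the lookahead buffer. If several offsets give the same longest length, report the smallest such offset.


Try each offset into the search buffer:
  offset=1 (pos 4, char 'f'): match length 1
  offset=2 (pos 3, char 'c'): match length 0
  offset=3 (pos 2, char 'a'): match length 0
  offset=4 (pos 1, char 'f'): match length 2
  offset=5 (pos 0, char 'a'): match length 0
Longest match has length 2 at offset 4.
next_char = character at position 5 + 2 = 7 -> 'f'

Best match: offset=4, length=2 (matching 'fa' starting at position 1)
LZ77 triple: (4, 2, 'f')


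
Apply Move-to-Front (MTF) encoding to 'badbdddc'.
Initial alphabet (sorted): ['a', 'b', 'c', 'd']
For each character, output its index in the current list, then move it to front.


MTF encoding:
'b': index 1 in ['a', 'b', 'c', 'd'] -> ['b', 'a', 'c', 'd']
'a': index 1 in ['b', 'a', 'c', 'd'] -> ['a', 'b', 'c', 'd']
'd': index 3 in ['a', 'b', 'c', 'd'] -> ['d', 'a', 'b', 'c']
'b': index 2 in ['d', 'a', 'b', 'c'] -> ['b', 'd', 'a', 'c']
'd': index 1 in ['b', 'd', 'a', 'c'] -> ['d', 'b', 'a', 'c']
'd': index 0 in ['d', 'b', 'a', 'c'] -> ['d', 'b', 'a', 'c']
'd': index 0 in ['d', 'b', 'a', 'c'] -> ['d', 'b', 'a', 'c']
'c': index 3 in ['d', 'b', 'a', 'c'] -> ['c', 'd', 'b', 'a']


Output: [1, 1, 3, 2, 1, 0, 0, 3]


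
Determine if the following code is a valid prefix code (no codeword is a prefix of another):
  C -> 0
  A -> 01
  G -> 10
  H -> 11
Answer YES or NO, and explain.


Checking each pair (does one codeword prefix another?):
  C='0' vs A='01': prefix -- VIOLATION

NO -- this is NOT a valid prefix code. C (0) is a prefix of A (01).


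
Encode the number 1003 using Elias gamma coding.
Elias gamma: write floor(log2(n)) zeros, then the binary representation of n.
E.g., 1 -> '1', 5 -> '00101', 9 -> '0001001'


num_bits = floor(log2(1003)) + 1 = 10
leading_zeros = num_bits - 1 = 9
binary(1003) = 1111101011

Elias gamma(1003) = '000000000' + '1111101011' = 0000000001111101011 (19 bits)


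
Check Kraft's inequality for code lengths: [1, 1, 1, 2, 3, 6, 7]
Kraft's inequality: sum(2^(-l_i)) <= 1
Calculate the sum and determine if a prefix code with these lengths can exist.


Sum = 2^(-1) + 2^(-1) + 2^(-1) + 2^(-2) + 2^(-3) + 2^(-6) + 2^(-7)
    = 0.5 + 0.5 + 0.5 + 0.25 + 0.125 + 0.015625 + 0.0078125
    = 243/128 = 1.8984375
Since 1.8984375 > 1, Kraft's inequality is NOT satisfied.
A prefix code with these lengths CANNOT exist.

Kraft sum = 1.8984375. Not satisfied.


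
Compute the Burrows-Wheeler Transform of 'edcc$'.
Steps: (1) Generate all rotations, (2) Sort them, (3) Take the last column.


Rotations (sorted):
  0: $edcc -> last char: c
  1: c$edc -> last char: c
  2: cc$ed -> last char: d
  3: dcc$e -> last char: e
  4: edcc$ -> last char: $


BWT = ccde$


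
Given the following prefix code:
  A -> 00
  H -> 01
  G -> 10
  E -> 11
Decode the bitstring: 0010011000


Decoding step by step:
Bits 00 -> A
Bits 10 -> G
Bits 01 -> H
Bits 10 -> G
Bits 00 -> A


Decoded message: AGHGA


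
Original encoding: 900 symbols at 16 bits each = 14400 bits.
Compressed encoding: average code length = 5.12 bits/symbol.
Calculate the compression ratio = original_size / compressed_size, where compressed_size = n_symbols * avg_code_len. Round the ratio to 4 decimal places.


original_size = n_symbols * orig_bits = 900 * 16 = 14400 bits
compressed_size = n_symbols * avg_code_len = 900 * 5.12 = 4608.0 bits
ratio = original_size / compressed_size = 14400 / 4608.0 = 3.125

Compression ratio = 3.125


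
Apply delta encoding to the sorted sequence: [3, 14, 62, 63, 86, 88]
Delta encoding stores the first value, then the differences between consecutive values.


First value: 3
Deltas:
  14 - 3 = 11
  62 - 14 = 48
  63 - 62 = 1
  86 - 63 = 23
  88 - 86 = 2


Delta encoded: [3, 11, 48, 1, 23, 2]


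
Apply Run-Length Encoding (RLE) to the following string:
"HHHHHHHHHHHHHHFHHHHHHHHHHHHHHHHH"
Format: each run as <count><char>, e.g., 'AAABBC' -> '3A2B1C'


Scanning runs left to right:
  i=0: run of 'H' x 14 -> '14H'
  i=14: run of 'F' x 1 -> '1F'
  i=15: run of 'H' x 17 -> '17H'

RLE = 14H1F17H


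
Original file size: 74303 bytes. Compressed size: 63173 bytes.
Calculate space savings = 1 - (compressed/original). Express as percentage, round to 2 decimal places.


ratio = compressed/original = 63173/74303 = 0.850208
savings = 1 - ratio = 1 - 0.850208 = 0.149792
as a percentage: 0.149792 * 100 = 14.98%

Space savings = 1 - 63173/74303 = 14.98%


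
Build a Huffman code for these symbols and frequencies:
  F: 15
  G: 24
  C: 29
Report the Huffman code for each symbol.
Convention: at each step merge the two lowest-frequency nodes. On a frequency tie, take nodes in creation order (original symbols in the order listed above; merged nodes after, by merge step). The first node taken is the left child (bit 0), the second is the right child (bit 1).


Huffman tree construction:
Step 1: Merge F(15) + G(24) = 39
Step 2: Merge C(29) + (F+G)(39) = 68
Read each symbol's code off the tree from the root (left child = 0, right child = 1).

Codes:
  F: 10 (length 2)
  G: 11 (length 2)
  C: 0 (length 1)
Average code length: 107/68 = 1.5735 bits/symbol


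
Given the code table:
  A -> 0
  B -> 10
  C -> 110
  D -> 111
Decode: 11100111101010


Decoding:
111 -> D
0 -> A
0 -> A
111 -> D
10 -> B
10 -> B
10 -> B


Result: DAADBBB


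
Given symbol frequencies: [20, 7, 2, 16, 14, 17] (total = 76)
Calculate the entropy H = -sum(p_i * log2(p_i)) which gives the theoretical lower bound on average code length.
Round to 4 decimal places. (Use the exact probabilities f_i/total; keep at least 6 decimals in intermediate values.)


Per-symbol terms -p_i * log2(p_i) with p_i = f_i/76:
  p = 20/76 = 0.263158: log2(p) = -1.925999, -p*log2(p) = 0.506842
  p = 7/76 = 0.092105: log2(p) = -3.440573, -p*log2(p) = 0.316895
  p = 2/76 = 0.026316: log2(p) = -5.247928, -p*log2(p) = 0.138103
  p = 16/76 = 0.210526: log2(p) = -2.247928, -p*log2(p) = 0.473248
  p = 14/76 = 0.184211: log2(p) = -2.440573, -p*log2(p) = 0.449579
  p = 17/76 = 0.223684: log2(p) = -2.160465, -p*log2(p) = 0.483262
H = 0.506842 + 0.316895 + 0.138103 + 0.473248 + 0.449579 + 0.483262 = 2.367929

H = 2.3679 bits/symbol


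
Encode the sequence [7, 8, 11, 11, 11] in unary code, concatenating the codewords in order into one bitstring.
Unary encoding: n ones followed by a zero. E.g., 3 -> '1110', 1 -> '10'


Encode each number as n ones followed by a terminating 0:
  7 -> 11111110 (8 bits)
  8 -> 111111110 (9 bits)
  11 -> 111111111110 (12 bits)
  11 -> 111111111110 (12 bits)
  11 -> 111111111110 (12 bits)
Total length = 8 + 9 + 12 + 12 + 12 = 53 bits.

Unary([7, 8, 11, 11, 11]) = 11111110111111110111111111110111111111110111111111110 (53 bits)


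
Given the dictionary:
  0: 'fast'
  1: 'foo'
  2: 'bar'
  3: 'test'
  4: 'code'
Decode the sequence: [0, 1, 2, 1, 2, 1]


Look up each index in the dictionary:
  0 -> 'fast'
  1 -> 'foo'
  2 -> 'bar'
  1 -> 'foo'
  2 -> 'bar'
  1 -> 'foo'

Decoded: "fast foo bar foo bar foo"


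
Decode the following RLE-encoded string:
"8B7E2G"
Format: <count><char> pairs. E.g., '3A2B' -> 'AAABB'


Expanding each <count><char> pair:
  8B -> 'BBBBBBBB'
  7E -> 'EEEEEEE'
  2G -> 'GG'

Decoded = BBBBBBBBEEEEEEEGG


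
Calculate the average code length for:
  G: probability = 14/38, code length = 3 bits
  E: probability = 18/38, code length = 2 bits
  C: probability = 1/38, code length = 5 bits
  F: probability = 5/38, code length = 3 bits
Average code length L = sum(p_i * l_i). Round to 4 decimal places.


Weighted contributions p_i * l_i:
  G: (14/38) * 3 = 42/38
  E: (18/38) * 2 = 36/38
  C: (1/38) * 5 = 5/38
  F: (5/38) * 3 = 15/38
Sum = (42 + 36 + 5 + 15)/38 = 98/38

L = 98/38 = 2.5789 bits/symbol


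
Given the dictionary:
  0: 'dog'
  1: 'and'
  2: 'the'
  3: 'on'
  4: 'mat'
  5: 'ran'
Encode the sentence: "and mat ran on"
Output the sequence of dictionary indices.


Look up each word in the dictionary:
  'and' -> 1
  'mat' -> 4
  'ran' -> 5
  'on' -> 3

Encoded: [1, 4, 5, 3]


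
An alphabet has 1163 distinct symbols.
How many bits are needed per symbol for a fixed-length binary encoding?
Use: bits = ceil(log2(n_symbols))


log2(1163) = 10.1836
Bracket: 2^10 = 1024 < 1163 <= 2^11 = 2048
So ceil(log2(1163)) = 11

bits = ceil(log2(1163)) = ceil(10.1836) = 11 bits


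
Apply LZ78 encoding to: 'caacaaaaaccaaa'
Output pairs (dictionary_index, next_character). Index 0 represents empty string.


LZ78 encoding steps:
Dictionary: {0: ''}
Step 1: w='' (idx 0), next='c' -> output (0, 'c'), add 'c' as idx 1
Step 2: w='' (idx 0), next='a' -> output (0, 'a'), add 'a' as idx 2
Step 3: w='a' (idx 2), next='c' -> output (2, 'c'), add 'ac' as idx 3
Step 4: w='a' (idx 2), next='a' -> output (2, 'a'), add 'aa' as idx 4
Step 5: w='aa' (idx 4), next='a' -> output (4, 'a'), add 'aaa' as idx 5
Step 6: w='c' (idx 1), next='c' -> output (1, 'c'), add 'cc' as idx 6
Step 7: w='aaa' (idx 5), end of input -> output (5, '')


Encoded: [(0, 'c'), (0, 'a'), (2, 'c'), (2, 'a'), (4, 'a'), (1, 'c'), (5, '')]


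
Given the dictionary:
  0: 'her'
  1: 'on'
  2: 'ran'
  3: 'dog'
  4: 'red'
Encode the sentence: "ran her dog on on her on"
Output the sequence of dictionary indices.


Look up each word in the dictionary:
  'ran' -> 2
  'her' -> 0
  'dog' -> 3
  'on' -> 1
  'on' -> 1
  'her' -> 0
  'on' -> 1

Encoded: [2, 0, 3, 1, 1, 0, 1]


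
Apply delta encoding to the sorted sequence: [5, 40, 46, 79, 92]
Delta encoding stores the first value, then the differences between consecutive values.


First value: 5
Deltas:
  40 - 5 = 35
  46 - 40 = 6
  79 - 46 = 33
  92 - 79 = 13


Delta encoded: [5, 35, 6, 33, 13]


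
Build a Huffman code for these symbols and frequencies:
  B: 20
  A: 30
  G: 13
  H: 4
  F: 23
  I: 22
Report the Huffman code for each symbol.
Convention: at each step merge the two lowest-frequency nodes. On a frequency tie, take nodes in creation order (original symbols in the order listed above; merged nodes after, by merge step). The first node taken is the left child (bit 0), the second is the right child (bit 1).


Huffman tree construction:
Step 1: Merge H(4) + G(13) = 17
Step 2: Merge (H+G)(17) + B(20) = 37
Step 3: Merge I(22) + F(23) = 45
Step 4: Merge A(30) + ((H+G)+B)(37) = 67
Step 5: Merge (I+F)(45) + (A+((H+G)+B))(67) = 112
Read each symbol's code off the tree from the root (left child = 0, right child = 1).

Codes:
  B: 111 (length 3)
  A: 10 (length 2)
  G: 1101 (length 4)
  H: 1100 (length 4)
  F: 01 (length 2)
  I: 00 (length 2)
Average code length: 278/112 = 2.4821 bits/symbol


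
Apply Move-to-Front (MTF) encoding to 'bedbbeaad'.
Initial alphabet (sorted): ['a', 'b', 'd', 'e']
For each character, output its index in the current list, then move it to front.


MTF encoding:
'b': index 1 in ['a', 'b', 'd', 'e'] -> ['b', 'a', 'd', 'e']
'e': index 3 in ['b', 'a', 'd', 'e'] -> ['e', 'b', 'a', 'd']
'd': index 3 in ['e', 'b', 'a', 'd'] -> ['d', 'e', 'b', 'a']
'b': index 2 in ['d', 'e', 'b', 'a'] -> ['b', 'd', 'e', 'a']
'b': index 0 in ['b', 'd', 'e', 'a'] -> ['b', 'd', 'e', 'a']
'e': index 2 in ['b', 'd', 'e', 'a'] -> ['e', 'b', 'd', 'a']
'a': index 3 in ['e', 'b', 'd', 'a'] -> ['a', 'e', 'b', 'd']
'a': index 0 in ['a', 'e', 'b', 'd'] -> ['a', 'e', 'b', 'd']
'd': index 3 in ['a', 'e', 'b', 'd'] -> ['d', 'a', 'e', 'b']


Output: [1, 3, 3, 2, 0, 2, 3, 0, 3]


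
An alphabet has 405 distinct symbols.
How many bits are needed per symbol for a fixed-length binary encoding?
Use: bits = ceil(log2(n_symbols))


log2(405) = 8.6618
Bracket: 2^8 = 256 < 405 <= 2^9 = 512
So ceil(log2(405)) = 9

bits = ceil(log2(405)) = ceil(8.6618) = 9 bits


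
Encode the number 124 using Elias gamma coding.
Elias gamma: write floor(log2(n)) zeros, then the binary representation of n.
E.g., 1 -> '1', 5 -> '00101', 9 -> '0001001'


num_bits = floor(log2(124)) + 1 = 7
leading_zeros = num_bits - 1 = 6
binary(124) = 1111100

Elias gamma(124) = '000000' + '1111100' = 0000001111100 (13 bits)


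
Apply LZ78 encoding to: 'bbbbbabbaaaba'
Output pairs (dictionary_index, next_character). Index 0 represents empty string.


LZ78 encoding steps:
Dictionary: {0: ''}
Step 1: w='' (idx 0), next='b' -> output (0, 'b'), add 'b' as idx 1
Step 2: w='b' (idx 1), next='b' -> output (1, 'b'), add 'bb' as idx 2
Step 3: w='bb' (idx 2), next='a' -> output (2, 'a'), add 'bba' as idx 3
Step 4: w='bba' (idx 3), next='a' -> output (3, 'a'), add 'bbaa' as idx 4
Step 5: w='' (idx 0), next='a' -> output (0, 'a'), add 'a' as idx 5
Step 6: w='b' (idx 1), next='a' -> output (1, 'a'), add 'ba' as idx 6


Encoded: [(0, 'b'), (1, 'b'), (2, 'a'), (3, 'a'), (0, 'a'), (1, 'a')]


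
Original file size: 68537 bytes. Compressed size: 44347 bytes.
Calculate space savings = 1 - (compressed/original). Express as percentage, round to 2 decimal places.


ratio = compressed/original = 44347/68537 = 0.647052
savings = 1 - ratio = 1 - 0.647052 = 0.352948
as a percentage: 0.352948 * 100 = 35.29%

Space savings = 1 - 44347/68537 = 35.29%


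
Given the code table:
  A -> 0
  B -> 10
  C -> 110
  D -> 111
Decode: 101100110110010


Decoding:
10 -> B
110 -> C
0 -> A
110 -> C
110 -> C
0 -> A
10 -> B


Result: BCACCAB


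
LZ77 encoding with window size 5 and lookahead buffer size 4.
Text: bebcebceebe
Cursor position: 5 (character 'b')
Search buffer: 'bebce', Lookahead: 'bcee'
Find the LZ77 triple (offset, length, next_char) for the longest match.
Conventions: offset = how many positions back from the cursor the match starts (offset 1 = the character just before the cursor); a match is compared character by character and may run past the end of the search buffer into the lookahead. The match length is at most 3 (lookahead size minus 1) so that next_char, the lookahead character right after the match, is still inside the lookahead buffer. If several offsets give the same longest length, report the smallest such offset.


Try each offset into the search buffer:
  offset=1 (pos 4, char 'e'): match length 0
  offset=2 (pos 3, char 'c'): match length 0
  offset=3 (pos 2, char 'b'): match length 3
  offset=4 (pos 1, char 'e'): match length 0
  offset=5 (pos 0, char 'b'): match length 1
Longest match has length 3 at offset 3.
next_char = character at position 5 + 3 = 8 -> 'e'

Best match: offset=3, length=3 (matching 'bce' starting at position 2)
LZ77 triple: (3, 3, 'e')


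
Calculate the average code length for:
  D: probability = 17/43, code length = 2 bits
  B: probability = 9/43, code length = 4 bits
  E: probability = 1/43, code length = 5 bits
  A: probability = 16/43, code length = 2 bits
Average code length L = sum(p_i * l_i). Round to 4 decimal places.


Weighted contributions p_i * l_i:
  D: (17/43) * 2 = 34/43
  B: (9/43) * 4 = 36/43
  E: (1/43) * 5 = 5/43
  A: (16/43) * 2 = 32/43
Sum = (34 + 36 + 5 + 32)/43 = 107/43

L = 107/43 = 2.4884 bits/symbol


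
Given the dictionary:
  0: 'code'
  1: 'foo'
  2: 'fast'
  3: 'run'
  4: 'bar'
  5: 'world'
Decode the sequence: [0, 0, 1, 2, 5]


Look up each index in the dictionary:
  0 -> 'code'
  0 -> 'code'
  1 -> 'foo'
  2 -> 'fast'
  5 -> 'world'

Decoded: "code code foo fast world"


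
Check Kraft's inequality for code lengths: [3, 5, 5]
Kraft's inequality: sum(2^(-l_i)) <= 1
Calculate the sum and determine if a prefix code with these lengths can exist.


Sum = 2^(-3) + 2^(-5) + 2^(-5)
    = 0.125 + 0.03125 + 0.03125
    = 6/32 = 0.1875
Since 0.1875 <= 1, Kraft's inequality IS satisfied.
A prefix code with these lengths CAN exist.

Kraft sum = 0.1875. Satisfied.


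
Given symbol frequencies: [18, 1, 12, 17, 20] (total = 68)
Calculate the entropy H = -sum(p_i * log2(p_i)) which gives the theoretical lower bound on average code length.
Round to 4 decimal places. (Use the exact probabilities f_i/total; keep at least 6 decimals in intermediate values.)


Per-symbol terms -p_i * log2(p_i) with p_i = f_i/68:
  p = 18/68 = 0.264706: log2(p) = -1.917538, -p*log2(p) = 0.507584
  p = 1/68 = 0.014706: log2(p) = -6.087463, -p*log2(p) = 0.089522
  p = 12/68 = 0.176471: log2(p) = -2.502500, -p*log2(p) = 0.441618
  p = 17/68 = 0.250000: log2(p) = -2.000000, -p*log2(p) = 0.500000
  p = 20/68 = 0.294118: log2(p) = -1.765535, -p*log2(p) = 0.519275
H = 0.507584 + 0.089522 + 0.441618 + 0.500000 + 0.519275 = 2.057999

H = 2.058 bits/symbol


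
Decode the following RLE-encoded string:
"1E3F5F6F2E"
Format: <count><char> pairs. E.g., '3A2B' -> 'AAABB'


Expanding each <count><char> pair:
  1E -> 'E'
  3F -> 'FFF'
  5F -> 'FFFFF'
  6F -> 'FFFFFF'
  2E -> 'EE'

Decoded = EFFFFFFFFFFFFFFEE


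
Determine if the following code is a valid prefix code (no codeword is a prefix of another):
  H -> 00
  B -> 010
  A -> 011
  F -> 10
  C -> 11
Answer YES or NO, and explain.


Checking each pair (does one codeword prefix another?):
  H='00' vs B='010': no prefix
  H='00' vs A='011': no prefix
  H='00' vs F='10': no prefix
  H='00' vs C='11': no prefix
  B='010' vs H='00': no prefix
  B='010' vs A='011': no prefix
  B='010' vs F='10': no prefix
  B='010' vs C='11': no prefix
  A='011' vs H='00': no prefix
  A='011' vs B='010': no prefix
  A='011' vs F='10': no prefix
  A='011' vs C='11': no prefix
  F='10' vs H='00': no prefix
  F='10' vs B='010': no prefix
  F='10' vs A='011': no prefix
  F='10' vs C='11': no prefix
  C='11' vs H='00': no prefix
  C='11' vs B='010': no prefix
  C='11' vs A='011': no prefix
  C='11' vs F='10': no prefix
No violation found over all pairs.

YES -- this is a valid prefix code. No codeword is a prefix of any other codeword.


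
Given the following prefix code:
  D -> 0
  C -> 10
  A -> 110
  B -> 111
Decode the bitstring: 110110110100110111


Decoding step by step:
Bits 110 -> A
Bits 110 -> A
Bits 110 -> A
Bits 10 -> C
Bits 0 -> D
Bits 110 -> A
Bits 111 -> B


Decoded message: AAACDAB


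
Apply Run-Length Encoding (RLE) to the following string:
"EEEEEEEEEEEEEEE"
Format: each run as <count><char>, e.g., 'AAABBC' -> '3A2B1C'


Scanning runs left to right:
  i=0: run of 'E' x 15 -> '15E'

RLE = 15E


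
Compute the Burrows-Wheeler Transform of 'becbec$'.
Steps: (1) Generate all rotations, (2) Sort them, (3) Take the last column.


Rotations (sorted):
  0: $becbec -> last char: c
  1: bec$bec -> last char: c
  2: becbec$ -> last char: $
  3: c$becbe -> last char: e
  4: cbec$be -> last char: e
  5: ec$becb -> last char: b
  6: ecbec$b -> last char: b


BWT = cc$eebb


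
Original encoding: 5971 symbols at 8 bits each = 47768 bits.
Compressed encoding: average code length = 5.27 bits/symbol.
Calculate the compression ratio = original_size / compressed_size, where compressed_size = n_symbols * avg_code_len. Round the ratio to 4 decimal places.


original_size = n_symbols * orig_bits = 5971 * 8 = 47768 bits
compressed_size = n_symbols * avg_code_len = 5971 * 5.27 = 31467.17 bits
ratio = original_size / compressed_size = 47768 / 31467.17 = 1.518

Compression ratio = 1.518


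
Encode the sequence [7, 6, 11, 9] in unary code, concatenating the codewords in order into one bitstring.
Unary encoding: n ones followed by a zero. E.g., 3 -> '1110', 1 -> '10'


Encode each number as n ones followed by a terminating 0:
  7 -> 11111110 (8 bits)
  6 -> 1111110 (7 bits)
  11 -> 111111111110 (12 bits)
  9 -> 1111111110 (10 bits)
Total length = 8 + 7 + 12 + 10 = 37 bits.

Unary([7, 6, 11, 9]) = 1111111011111101111111111101111111110 (37 bits)


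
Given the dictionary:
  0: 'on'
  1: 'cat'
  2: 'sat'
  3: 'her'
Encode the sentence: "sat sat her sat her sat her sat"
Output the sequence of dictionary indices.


Look up each word in the dictionary:
  'sat' -> 2
  'sat' -> 2
  'her' -> 3
  'sat' -> 2
  'her' -> 3
  'sat' -> 2
  'her' -> 3
  'sat' -> 2

Encoded: [2, 2, 3, 2, 3, 2, 3, 2]


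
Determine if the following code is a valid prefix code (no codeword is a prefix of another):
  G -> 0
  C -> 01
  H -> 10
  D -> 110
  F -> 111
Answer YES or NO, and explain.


Checking each pair (does one codeword prefix another?):
  G='0' vs C='01': prefix -- VIOLATION

NO -- this is NOT a valid prefix code. G (0) is a prefix of C (01).


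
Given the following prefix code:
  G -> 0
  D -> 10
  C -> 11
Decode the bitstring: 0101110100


Decoding step by step:
Bits 0 -> G
Bits 10 -> D
Bits 11 -> C
Bits 10 -> D
Bits 10 -> D
Bits 0 -> G


Decoded message: GDCDDG


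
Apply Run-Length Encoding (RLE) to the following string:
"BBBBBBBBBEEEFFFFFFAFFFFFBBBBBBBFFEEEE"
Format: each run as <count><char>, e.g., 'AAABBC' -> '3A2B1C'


Scanning runs left to right:
  i=0: run of 'B' x 9 -> '9B'
  i=9: run of 'E' x 3 -> '3E'
  i=12: run of 'F' x 6 -> '6F'
  i=18: run of 'A' x 1 -> '1A'
  i=19: run of 'F' x 5 -> '5F'
  i=24: run of 'B' x 7 -> '7B'
  i=31: run of 'F' x 2 -> '2F'
  i=33: run of 'E' x 4 -> '4E'

RLE = 9B3E6F1A5F7B2F4E


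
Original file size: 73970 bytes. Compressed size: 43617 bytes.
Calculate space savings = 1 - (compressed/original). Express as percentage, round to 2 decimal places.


ratio = compressed/original = 43617/73970 = 0.589658
savings = 1 - ratio = 1 - 0.589658 = 0.410342
as a percentage: 0.410342 * 100 = 41.03%

Space savings = 1 - 43617/73970 = 41.03%


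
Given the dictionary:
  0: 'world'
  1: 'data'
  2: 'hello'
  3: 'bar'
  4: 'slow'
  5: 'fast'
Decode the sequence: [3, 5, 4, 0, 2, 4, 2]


Look up each index in the dictionary:
  3 -> 'bar'
  5 -> 'fast'
  4 -> 'slow'
  0 -> 'world'
  2 -> 'hello'
  4 -> 'slow'
  2 -> 'hello'

Decoded: "bar fast slow world hello slow hello"


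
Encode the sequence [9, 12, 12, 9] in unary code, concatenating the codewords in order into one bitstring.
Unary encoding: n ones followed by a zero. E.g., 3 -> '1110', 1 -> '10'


Encode each number as n ones followed by a terminating 0:
  9 -> 1111111110 (10 bits)
  12 -> 1111111111110 (13 bits)
  12 -> 1111111111110 (13 bits)
  9 -> 1111111110 (10 bits)
Total length = 10 + 13 + 13 + 10 = 46 bits.

Unary([9, 12, 12, 9]) = 1111111110111111111111011111111111101111111110 (46 bits)


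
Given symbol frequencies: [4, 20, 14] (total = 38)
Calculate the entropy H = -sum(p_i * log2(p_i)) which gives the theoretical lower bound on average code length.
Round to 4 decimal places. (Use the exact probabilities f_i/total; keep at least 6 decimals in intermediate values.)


Per-symbol terms -p_i * log2(p_i) with p_i = f_i/38:
  p = 4/38 = 0.105263: log2(p) = -3.247928, -p*log2(p) = 0.341887
  p = 20/38 = 0.526316: log2(p) = -0.925999, -p*log2(p) = 0.487368
  p = 14/38 = 0.368421: log2(p) = -1.440573, -p*log2(p) = 0.530737
H = 0.341887 + 0.487368 + 0.530737 = 1.359992

H = 1.36 bits/symbol


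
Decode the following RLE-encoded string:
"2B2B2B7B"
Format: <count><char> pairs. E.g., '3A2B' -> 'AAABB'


Expanding each <count><char> pair:
  2B -> 'BB'
  2B -> 'BB'
  2B -> 'BB'
  7B -> 'BBBBBBB'

Decoded = BBBBBBBBBBBBB


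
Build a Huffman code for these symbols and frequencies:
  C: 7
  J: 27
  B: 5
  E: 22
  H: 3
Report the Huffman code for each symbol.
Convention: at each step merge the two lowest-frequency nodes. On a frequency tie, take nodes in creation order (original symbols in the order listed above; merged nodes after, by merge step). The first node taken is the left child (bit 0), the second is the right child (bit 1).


Huffman tree construction:
Step 1: Merge H(3) + B(5) = 8
Step 2: Merge C(7) + (H+B)(8) = 15
Step 3: Merge (C+(H+B))(15) + E(22) = 37
Step 4: Merge J(27) + ((C+(H+B))+E)(37) = 64
Read each symbol's code off the tree from the root (left child = 0, right child = 1).

Codes:
  C: 100 (length 3)
  J: 0 (length 1)
  B: 1011 (length 4)
  E: 11 (length 2)
  H: 1010 (length 4)
Average code length: 124/64 = 1.9375 bits/symbol


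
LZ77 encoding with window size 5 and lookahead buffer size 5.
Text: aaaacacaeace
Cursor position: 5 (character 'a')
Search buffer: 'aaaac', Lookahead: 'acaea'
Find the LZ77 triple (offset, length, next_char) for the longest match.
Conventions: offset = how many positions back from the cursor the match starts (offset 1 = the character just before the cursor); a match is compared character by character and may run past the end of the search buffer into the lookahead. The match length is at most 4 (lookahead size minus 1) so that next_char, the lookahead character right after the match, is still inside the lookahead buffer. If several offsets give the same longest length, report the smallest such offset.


Try each offset into the search buffer:
  offset=1 (pos 4, char 'c'): match length 0
  offset=2 (pos 3, char 'a'): match length 3
  offset=3 (pos 2, char 'a'): match length 1
  offset=4 (pos 1, char 'a'): match length 1
  offset=5 (pos 0, char 'a'): match length 1
Longest match has length 3 at offset 2.
next_char = character at position 5 + 3 = 8 -> 'e'

Best match: offset=2, length=3 (matching 'aca' starting at position 3)
LZ77 triple: (2, 3, 'e')


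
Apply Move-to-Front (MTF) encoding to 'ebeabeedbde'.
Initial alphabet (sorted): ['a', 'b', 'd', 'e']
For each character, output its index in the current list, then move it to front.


MTF encoding:
'e': index 3 in ['a', 'b', 'd', 'e'] -> ['e', 'a', 'b', 'd']
'b': index 2 in ['e', 'a', 'b', 'd'] -> ['b', 'e', 'a', 'd']
'e': index 1 in ['b', 'e', 'a', 'd'] -> ['e', 'b', 'a', 'd']
'a': index 2 in ['e', 'b', 'a', 'd'] -> ['a', 'e', 'b', 'd']
'b': index 2 in ['a', 'e', 'b', 'd'] -> ['b', 'a', 'e', 'd']
'e': index 2 in ['b', 'a', 'e', 'd'] -> ['e', 'b', 'a', 'd']
'e': index 0 in ['e', 'b', 'a', 'd'] -> ['e', 'b', 'a', 'd']
'd': index 3 in ['e', 'b', 'a', 'd'] -> ['d', 'e', 'b', 'a']
'b': index 2 in ['d', 'e', 'b', 'a'] -> ['b', 'd', 'e', 'a']
'd': index 1 in ['b', 'd', 'e', 'a'] -> ['d', 'b', 'e', 'a']
'e': index 2 in ['d', 'b', 'e', 'a'] -> ['e', 'd', 'b', 'a']


Output: [3, 2, 1, 2, 2, 2, 0, 3, 2, 1, 2]


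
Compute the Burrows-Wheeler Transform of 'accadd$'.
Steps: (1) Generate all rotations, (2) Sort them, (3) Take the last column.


Rotations (sorted):
  0: $accadd -> last char: d
  1: accadd$ -> last char: $
  2: add$acc -> last char: c
  3: cadd$ac -> last char: c
  4: ccadd$a -> last char: a
  5: d$accad -> last char: d
  6: dd$acca -> last char: a


BWT = d$ccada


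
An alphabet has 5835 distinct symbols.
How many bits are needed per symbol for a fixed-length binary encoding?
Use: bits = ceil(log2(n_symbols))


log2(5835) = 12.5105
Bracket: 2^12 = 4096 < 5835 <= 2^13 = 8192
So ceil(log2(5835)) = 13

bits = ceil(log2(5835)) = ceil(12.5105) = 13 bits


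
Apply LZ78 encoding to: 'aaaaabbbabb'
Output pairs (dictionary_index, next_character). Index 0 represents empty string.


LZ78 encoding steps:
Dictionary: {0: ''}
Step 1: w='' (idx 0), next='a' -> output (0, 'a'), add 'a' as idx 1
Step 2: w='a' (idx 1), next='a' -> output (1, 'a'), add 'aa' as idx 2
Step 3: w='aa' (idx 2), next='b' -> output (2, 'b'), add 'aab' as idx 3
Step 4: w='' (idx 0), next='b' -> output (0, 'b'), add 'b' as idx 4
Step 5: w='b' (idx 4), next='a' -> output (4, 'a'), add 'ba' as idx 5
Step 6: w='b' (idx 4), next='b' -> output (4, 'b'), add 'bb' as idx 6


Encoded: [(0, 'a'), (1, 'a'), (2, 'b'), (0, 'b'), (4, 'a'), (4, 'b')]


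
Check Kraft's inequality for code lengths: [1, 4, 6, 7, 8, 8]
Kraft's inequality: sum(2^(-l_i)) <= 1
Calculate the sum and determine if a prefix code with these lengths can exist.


Sum = 2^(-1) + 2^(-4) + 2^(-6) + 2^(-7) + 2^(-8) + 2^(-8)
    = 0.5 + 0.0625 + 0.015625 + 0.0078125 + 0.00390625 + 0.00390625
    = 152/256 = 0.59375
Since 0.59375 <= 1, Kraft's inequality IS satisfied.
A prefix code with these lengths CAN exist.

Kraft sum = 0.59375. Satisfied.


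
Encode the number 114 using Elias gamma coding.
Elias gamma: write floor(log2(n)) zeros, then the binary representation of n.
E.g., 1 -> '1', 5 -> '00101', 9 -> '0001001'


num_bits = floor(log2(114)) + 1 = 7
leading_zeros = num_bits - 1 = 6
binary(114) = 1110010

Elias gamma(114) = '000000' + '1110010' = 0000001110010 (13 bits)


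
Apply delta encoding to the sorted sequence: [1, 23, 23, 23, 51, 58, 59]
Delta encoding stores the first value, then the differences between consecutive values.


First value: 1
Deltas:
  23 - 1 = 22
  23 - 23 = 0
  23 - 23 = 0
  51 - 23 = 28
  58 - 51 = 7
  59 - 58 = 1


Delta encoded: [1, 22, 0, 0, 28, 7, 1]


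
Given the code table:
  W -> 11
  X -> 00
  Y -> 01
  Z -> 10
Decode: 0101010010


Decoding:
01 -> Y
01 -> Y
01 -> Y
00 -> X
10 -> Z


Result: YYYXZ


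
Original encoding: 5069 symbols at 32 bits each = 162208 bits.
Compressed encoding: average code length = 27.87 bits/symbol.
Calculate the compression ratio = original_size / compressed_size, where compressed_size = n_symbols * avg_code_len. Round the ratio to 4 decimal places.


original_size = n_symbols * orig_bits = 5069 * 32 = 162208 bits
compressed_size = n_symbols * avg_code_len = 5069 * 27.87 = 141273.03 bits
ratio = original_size / compressed_size = 162208 / 141273.03 = 1.1482

Compression ratio = 1.1482


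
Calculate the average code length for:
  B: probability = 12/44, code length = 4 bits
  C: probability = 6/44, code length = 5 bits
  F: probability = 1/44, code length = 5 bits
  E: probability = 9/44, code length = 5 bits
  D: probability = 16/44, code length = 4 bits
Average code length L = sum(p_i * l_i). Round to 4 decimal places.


Weighted contributions p_i * l_i:
  B: (12/44) * 4 = 48/44
  C: (6/44) * 5 = 30/44
  F: (1/44) * 5 = 5/44
  E: (9/44) * 5 = 45/44
  D: (16/44) * 4 = 64/44
Sum = (48 + 30 + 5 + 45 + 64)/44 = 192/44

L = 192/44 = 4.3636 bits/symbol


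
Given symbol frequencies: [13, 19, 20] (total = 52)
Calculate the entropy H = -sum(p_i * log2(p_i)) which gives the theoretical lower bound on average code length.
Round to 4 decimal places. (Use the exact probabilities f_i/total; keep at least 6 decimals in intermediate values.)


Per-symbol terms -p_i * log2(p_i) with p_i = f_i/52:
  p = 13/52 = 0.250000: log2(p) = -2.000000, -p*log2(p) = 0.500000
  p = 19/52 = 0.365385: log2(p) = -1.452512, -p*log2(p) = 0.530726
  p = 20/52 = 0.384615: log2(p) = -1.378512, -p*log2(p) = 0.530197
H = 0.500000 + 0.530726 + 0.530197 = 1.560923

H = 1.5609 bits/symbol


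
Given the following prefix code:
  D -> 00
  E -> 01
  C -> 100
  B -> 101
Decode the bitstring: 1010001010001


Decoding step by step:
Bits 101 -> B
Bits 00 -> D
Bits 01 -> E
Bits 01 -> E
Bits 00 -> D
Bits 01 -> E


Decoded message: BDEEDE


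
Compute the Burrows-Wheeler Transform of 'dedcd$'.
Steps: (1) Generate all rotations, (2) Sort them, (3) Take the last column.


Rotations (sorted):
  0: $dedcd -> last char: d
  1: cd$ded -> last char: d
  2: d$dedc -> last char: c
  3: dcd$de -> last char: e
  4: dedcd$ -> last char: $
  5: edcd$d -> last char: d


BWT = ddce$d


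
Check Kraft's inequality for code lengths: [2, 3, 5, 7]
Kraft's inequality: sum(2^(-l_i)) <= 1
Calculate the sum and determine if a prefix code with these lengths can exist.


Sum = 2^(-2) + 2^(-3) + 2^(-5) + 2^(-7)
    = 0.25 + 0.125 + 0.03125 + 0.0078125
    = 53/128 = 0.4140625
Since 0.4140625 <= 1, Kraft's inequality IS satisfied.
A prefix code with these lengths CAN exist.

Kraft sum = 0.4140625. Satisfied.


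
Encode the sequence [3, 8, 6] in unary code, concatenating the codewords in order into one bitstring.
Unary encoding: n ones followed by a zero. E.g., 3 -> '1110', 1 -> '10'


Encode each number as n ones followed by a terminating 0:
  3 -> 1110 (4 bits)
  8 -> 111111110 (9 bits)
  6 -> 1111110 (7 bits)
Total length = 4 + 9 + 7 = 20 bits.

Unary([3, 8, 6]) = 11101111111101111110 (20 bits)
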